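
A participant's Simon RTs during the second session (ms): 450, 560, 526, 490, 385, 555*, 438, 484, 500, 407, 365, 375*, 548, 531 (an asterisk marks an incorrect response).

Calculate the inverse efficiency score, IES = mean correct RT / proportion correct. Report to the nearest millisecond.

Correct trials (n=12): 450, 560, 526, 490, 385, 438, 484, 500, 407, 365, 548, 531
Mean correct RT = 5684/12 = 473.6667 ms
Proportion correct = 12/14
IES = 473.6667 / (12/14) = 552.611 ms

553 ms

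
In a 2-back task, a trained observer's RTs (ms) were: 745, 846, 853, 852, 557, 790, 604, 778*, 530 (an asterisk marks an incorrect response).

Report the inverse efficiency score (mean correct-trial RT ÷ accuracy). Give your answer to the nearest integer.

812 ms

Correct trials (n=8): 745, 846, 853, 852, 557, 790, 604, 530
Mean correct RT = 5777/8 = 722.1250 ms
Proportion correct = 8/9
IES = 722.1250 / (8/9) = 812.391 ms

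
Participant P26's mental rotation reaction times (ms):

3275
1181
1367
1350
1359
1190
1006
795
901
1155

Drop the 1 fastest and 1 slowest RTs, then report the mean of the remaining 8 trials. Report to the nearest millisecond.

1189 ms

Sorted: 795, 901, 1006, 1155, 1181, 1190, 1350, 1359, 1367, 3275
Drop lowest 1 (795) and highest 1 (3275)
Remaining (n=8): Σ = 9509, mean = 9509/8 = 1188.625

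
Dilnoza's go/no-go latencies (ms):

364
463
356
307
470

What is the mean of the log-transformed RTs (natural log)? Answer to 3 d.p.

5.958

ln(RT): 5.8972, 6.1377, 5.8749, 5.7268, 6.1527
Σ ln(RT) = 29.7894
Mean = 29.7894/5 = 5.95788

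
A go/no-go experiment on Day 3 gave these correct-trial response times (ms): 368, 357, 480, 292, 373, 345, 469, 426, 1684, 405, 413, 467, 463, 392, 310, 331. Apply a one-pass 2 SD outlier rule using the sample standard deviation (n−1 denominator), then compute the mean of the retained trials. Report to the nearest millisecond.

n = 16, ΣRT = 7575, M = 473.438
Σ(x−M)² = 1614071.94; s = √(1614071.94/15) = 328.032
Cutoffs: 473.438 ± 2·328.032 → [-182.6, 1129.5]
Outside: 1684 → excluded.
Retained (n=15): Σ = 5891, mean = 5891/15 = 392.733

393 ms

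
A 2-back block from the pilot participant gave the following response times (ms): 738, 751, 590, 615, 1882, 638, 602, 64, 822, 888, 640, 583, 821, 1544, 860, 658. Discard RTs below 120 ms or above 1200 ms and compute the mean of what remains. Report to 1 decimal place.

Excluded: 64, 1544, 1882
Retained (n=13): Σ = 9206
Mean = 9206/13 = 708.1538

708.2 ms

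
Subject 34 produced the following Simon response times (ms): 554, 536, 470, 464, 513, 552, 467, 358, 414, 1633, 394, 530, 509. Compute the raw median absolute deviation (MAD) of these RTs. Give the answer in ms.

43 ms

Sorted: 358, 394, 414, 464, 467, 470, 509, 513, 530, 536, 552, 554, 1633 → median = 509
|x − 509|: 45, 27, 39, 45, 4, 43, 42, 151, 95, 1124, 115, 21, 0
Sorted deviations: 0, 4, 21, 27, 39, 42, 43, 45, 45, 95, 115, 151, 1124 → MAD = 43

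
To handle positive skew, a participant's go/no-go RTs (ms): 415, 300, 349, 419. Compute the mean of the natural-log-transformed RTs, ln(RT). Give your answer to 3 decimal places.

ln(RT): 6.0283, 5.7038, 5.8551, 6.0379
Σ ln(RT) = 23.6250
Mean = 23.6250/4 = 5.90625

5.906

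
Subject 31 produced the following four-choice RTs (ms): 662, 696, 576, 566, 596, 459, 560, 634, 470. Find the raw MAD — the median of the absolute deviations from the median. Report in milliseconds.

Sorted: 459, 470, 560, 566, 576, 596, 634, 662, 696 → median = 576
|x − 576|: 86, 120, 0, 10, 20, 117, 16, 58, 106
Sorted deviations: 0, 10, 16, 20, 58, 86, 106, 117, 120 → MAD = 58

58 ms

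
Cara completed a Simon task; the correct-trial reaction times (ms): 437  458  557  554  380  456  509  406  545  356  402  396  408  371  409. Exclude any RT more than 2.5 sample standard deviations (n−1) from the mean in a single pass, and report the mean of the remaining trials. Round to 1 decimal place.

n = 15, ΣRT = 6644, M = 442.933
Σ(x−M)² = 64868.93; s = √(64868.93/14) = 68.070
Cutoffs: 442.933 ± 2.5·68.070 → [272.8, 613.1]
No RTs fall outside the cutoffs; all 15 retained. Mean = 6644/15 = 442.933

442.9 ms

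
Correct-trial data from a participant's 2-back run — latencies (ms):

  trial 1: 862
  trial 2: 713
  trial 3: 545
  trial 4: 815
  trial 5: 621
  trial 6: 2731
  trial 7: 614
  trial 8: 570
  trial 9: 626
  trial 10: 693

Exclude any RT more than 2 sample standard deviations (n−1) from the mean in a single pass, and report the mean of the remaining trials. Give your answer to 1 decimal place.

673.2 ms

n = 10, ΣRT = 8790, M = 879.000
Σ(x−M)² = 3904276.00; s = √(3904276.00/9) = 658.641
Cutoffs: 879.000 ± 2·658.641 → [-438.3, 2196.3]
Outside: 2731 → excluded.
Retained (n=9): Σ = 6059, mean = 6059/9 = 673.222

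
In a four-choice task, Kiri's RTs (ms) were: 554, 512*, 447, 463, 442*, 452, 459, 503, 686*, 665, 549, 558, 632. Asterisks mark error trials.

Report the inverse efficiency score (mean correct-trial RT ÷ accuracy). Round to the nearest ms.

687 ms

Correct trials (n=10): 554, 447, 463, 452, 459, 503, 665, 549, 558, 632
Mean correct RT = 5282/10 = 528.2000 ms
Proportion correct = 10/13
IES = 528.2000 / (10/13) = 686.660 ms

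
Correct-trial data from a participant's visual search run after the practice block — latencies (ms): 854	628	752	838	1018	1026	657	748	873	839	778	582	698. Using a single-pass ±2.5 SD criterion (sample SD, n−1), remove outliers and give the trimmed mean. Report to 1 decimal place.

791.6 ms

n = 13, ΣRT = 10291, M = 791.615
Σ(x−M)² = 222349.08; s = √(222349.08/12) = 136.122
Cutoffs: 791.615 ± 2.5·136.122 → [451.3, 1131.9]
No RTs fall outside the cutoffs; all 13 retained. Mean = 10291/13 = 791.615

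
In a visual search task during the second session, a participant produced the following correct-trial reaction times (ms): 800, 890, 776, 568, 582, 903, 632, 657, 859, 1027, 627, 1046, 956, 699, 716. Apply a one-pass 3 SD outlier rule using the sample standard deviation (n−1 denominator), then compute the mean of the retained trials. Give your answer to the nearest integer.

783 ms

n = 15, ΣRT = 11738, M = 782.533
Σ(x−M)² = 351777.73; s = √(351777.73/14) = 158.515
Cutoffs: 782.533 ± 3·158.515 → [307.0, 1258.1]
No RTs fall outside the cutoffs; all 15 retained. Mean = 11738/15 = 782.533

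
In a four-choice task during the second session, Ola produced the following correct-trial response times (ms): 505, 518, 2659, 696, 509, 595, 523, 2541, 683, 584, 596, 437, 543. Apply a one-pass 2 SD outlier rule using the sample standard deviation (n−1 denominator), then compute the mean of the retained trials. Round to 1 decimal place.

562.6 ms

n = 13, ΣRT = 11389, M = 876.077
Σ(x−M)² = 7092300.92; s = √(7092300.92/12) = 768.782
Cutoffs: 876.077 ± 2·768.782 → [-661.5, 2413.6]
Outside: 2541, 2659 → excluded.
Retained (n=11): Σ = 6189, mean = 6189/11 = 562.636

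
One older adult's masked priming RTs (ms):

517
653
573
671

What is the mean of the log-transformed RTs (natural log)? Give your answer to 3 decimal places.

ln(RT): 6.2480, 6.4816, 6.3509, 6.5088
Σ ln(RT) = 25.5893
Mean = 25.5893/4 = 6.39732

6.397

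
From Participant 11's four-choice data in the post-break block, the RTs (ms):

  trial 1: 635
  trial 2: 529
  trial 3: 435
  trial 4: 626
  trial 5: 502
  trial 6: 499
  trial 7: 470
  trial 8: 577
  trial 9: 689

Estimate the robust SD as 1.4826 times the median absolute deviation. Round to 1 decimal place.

Sorted: 435, 470, 499, 502, 529, 577, 626, 635, 689 → median = 529
|x − 529| sorted: 0, 27, 30, 48, 59, 94, 97, 106, 160 → MAD = 59
Robust SD ≈ 1.4826 × 59 = 87.473

87.5 ms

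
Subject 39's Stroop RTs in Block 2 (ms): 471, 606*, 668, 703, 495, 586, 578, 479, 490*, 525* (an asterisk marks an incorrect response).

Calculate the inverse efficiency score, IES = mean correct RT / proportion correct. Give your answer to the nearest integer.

812 ms

Correct trials (n=7): 471, 668, 703, 495, 586, 578, 479
Mean correct RT = 3980/7 = 568.5714 ms
Proportion correct = 7/10
IES = 568.5714 / (7/10) = 812.245 ms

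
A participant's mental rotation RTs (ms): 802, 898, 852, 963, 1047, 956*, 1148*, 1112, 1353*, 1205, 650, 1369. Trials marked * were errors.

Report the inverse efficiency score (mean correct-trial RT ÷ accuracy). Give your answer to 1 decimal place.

Correct trials (n=9): 802, 898, 852, 963, 1047, 1112, 1205, 650, 1369
Mean correct RT = 8898/9 = 988.6667 ms
Proportion correct = 9/12
IES = 988.6667 / (9/12) = 1318.222 ms

1318.2 ms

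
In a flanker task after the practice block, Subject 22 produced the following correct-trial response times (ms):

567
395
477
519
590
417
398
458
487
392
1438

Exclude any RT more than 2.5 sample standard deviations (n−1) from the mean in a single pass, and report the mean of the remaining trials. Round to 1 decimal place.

n = 11, ΣRT = 6138, M = 558.000
Σ(x−M)² = 898234.00; s = √(898234.00/10) = 299.706
Cutoffs: 558.000 ± 2.5·299.706 → [-191.3, 1307.3]
Outside: 1438 → excluded.
Retained (n=10): Σ = 4700, mean = 4700/10 = 470.000

470.0 ms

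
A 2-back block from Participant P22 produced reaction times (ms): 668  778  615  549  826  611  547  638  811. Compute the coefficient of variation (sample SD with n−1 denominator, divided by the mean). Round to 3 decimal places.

0.161

n = 9, Σ = 6043, M = 671.4444
Σ(x−M)² = 93166.222; s = √(93166.222/8) = 107.9156
CV = 107.9156 / 671.4444 = 0.16072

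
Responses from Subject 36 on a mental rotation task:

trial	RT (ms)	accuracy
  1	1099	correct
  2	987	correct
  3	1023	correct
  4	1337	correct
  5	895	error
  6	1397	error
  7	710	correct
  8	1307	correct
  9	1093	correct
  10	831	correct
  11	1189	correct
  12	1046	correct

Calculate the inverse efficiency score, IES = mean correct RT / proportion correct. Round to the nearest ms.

1275 ms

Correct trials (n=10): 1099, 987, 1023, 1337, 710, 1307, 1093, 831, 1189, 1046
Mean correct RT = 10622/10 = 1062.2000 ms
Proportion correct = 10/12
IES = 1062.2000 / (10/12) = 1274.640 ms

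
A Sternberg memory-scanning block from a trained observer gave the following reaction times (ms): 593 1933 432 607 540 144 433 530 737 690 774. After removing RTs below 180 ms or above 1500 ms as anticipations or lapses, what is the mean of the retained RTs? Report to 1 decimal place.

592.9 ms

Excluded: 144, 1933
Retained (n=9): Σ = 5336
Mean = 5336/9 = 592.8889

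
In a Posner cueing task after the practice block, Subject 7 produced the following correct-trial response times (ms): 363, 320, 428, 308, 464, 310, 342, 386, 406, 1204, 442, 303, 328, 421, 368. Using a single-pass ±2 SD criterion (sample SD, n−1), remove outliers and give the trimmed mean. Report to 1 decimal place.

n = 15, ΣRT = 6393, M = 426.200
Σ(x−M)² = 686750.40; s = √(686750.40/14) = 221.480
Cutoffs: 426.200 ± 2·221.480 → [-16.8, 869.2]
Outside: 1204 → excluded.
Retained (n=14): Σ = 5189, mean = 5189/14 = 370.643

370.6 ms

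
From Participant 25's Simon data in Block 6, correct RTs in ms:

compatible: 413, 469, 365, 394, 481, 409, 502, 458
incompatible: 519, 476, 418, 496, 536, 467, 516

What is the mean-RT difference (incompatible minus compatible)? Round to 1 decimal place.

53.3 ms

M(compatible) = 3491/8 = 436.375
M(incompatible) = 3428/7 = 489.714
Difference = 489.714 − 436.375 = 53.339 ms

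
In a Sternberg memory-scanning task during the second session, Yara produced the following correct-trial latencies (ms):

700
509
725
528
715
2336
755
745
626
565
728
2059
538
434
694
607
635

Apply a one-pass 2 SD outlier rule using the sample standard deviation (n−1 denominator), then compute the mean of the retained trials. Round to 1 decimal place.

n = 17, ΣRT = 13899, M = 817.588
Σ(x−M)² = 4494678.12; s = √(4494678.12/16) = 530.016
Cutoffs: 817.588 ± 2·530.016 → [-242.4, 1877.6]
Outside: 2059, 2336 → excluded.
Retained (n=15): Σ = 9504, mean = 9504/15 = 633.600

633.6 ms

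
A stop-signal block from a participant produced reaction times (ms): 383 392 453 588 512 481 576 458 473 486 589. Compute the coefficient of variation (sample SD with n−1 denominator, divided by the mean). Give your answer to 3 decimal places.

0.146

n = 11, Σ = 5391, M = 490.0909
Σ(x−M)² = 51116.909; s = √(51116.909/10) = 71.4961
CV = 71.4961 / 490.0909 = 0.14588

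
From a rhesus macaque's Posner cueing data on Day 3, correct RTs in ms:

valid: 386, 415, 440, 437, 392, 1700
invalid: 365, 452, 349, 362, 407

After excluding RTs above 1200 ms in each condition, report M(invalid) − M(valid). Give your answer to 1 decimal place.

valid: exclude 1700
M(valid) = 2070/5 = 414.000
M(invalid) = 1935/5 = 387.000
Difference = 387.000 − 414.000 = -27.000 ms

-27.0 ms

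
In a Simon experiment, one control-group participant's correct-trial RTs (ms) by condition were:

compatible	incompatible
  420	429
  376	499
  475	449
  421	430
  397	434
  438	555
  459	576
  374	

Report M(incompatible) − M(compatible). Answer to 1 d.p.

M(compatible) = 3360/8 = 420.000
M(incompatible) = 3372/7 = 481.714
Difference = 481.714 − 420.000 = 61.714 ms

61.7 ms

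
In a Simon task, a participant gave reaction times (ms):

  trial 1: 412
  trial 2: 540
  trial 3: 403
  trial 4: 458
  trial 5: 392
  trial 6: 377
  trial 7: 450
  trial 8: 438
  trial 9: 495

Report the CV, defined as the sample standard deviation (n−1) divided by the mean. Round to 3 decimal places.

0.119

n = 9, Σ = 3965, M = 440.5556
Σ(x−M)² = 21876.222; s = √(21876.222/8) = 52.2927
CV = 52.2927 / 440.5556 = 0.11870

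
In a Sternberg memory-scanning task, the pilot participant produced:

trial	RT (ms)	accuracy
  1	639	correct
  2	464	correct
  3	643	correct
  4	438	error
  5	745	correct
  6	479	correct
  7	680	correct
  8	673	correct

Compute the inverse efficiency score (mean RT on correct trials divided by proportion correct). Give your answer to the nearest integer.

706 ms

Correct trials (n=7): 639, 464, 643, 745, 479, 680, 673
Mean correct RT = 4323/7 = 617.5714 ms
Proportion correct = 7/8
IES = 617.5714 / (7/8) = 705.796 ms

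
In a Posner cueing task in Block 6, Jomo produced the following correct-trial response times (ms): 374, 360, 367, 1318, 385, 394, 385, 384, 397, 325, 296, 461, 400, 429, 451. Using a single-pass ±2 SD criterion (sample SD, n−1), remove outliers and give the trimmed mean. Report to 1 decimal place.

n = 15, ΣRT = 6726, M = 448.400
Σ(x−M)² = 835305.60; s = √(835305.60/14) = 244.264
Cutoffs: 448.400 ± 2·244.264 → [-40.1, 936.9]
Outside: 1318 → excluded.
Retained (n=14): Σ = 5408, mean = 5408/14 = 386.286

386.3 ms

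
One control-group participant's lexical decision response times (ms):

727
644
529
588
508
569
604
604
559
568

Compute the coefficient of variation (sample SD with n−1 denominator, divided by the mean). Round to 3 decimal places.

n = 10, Σ = 5900, M = 590.0000
Σ(x−M)² = 34412.000; s = √(34412.000/9) = 61.8349
CV = 61.8349 / 590.0000 = 0.10480

0.105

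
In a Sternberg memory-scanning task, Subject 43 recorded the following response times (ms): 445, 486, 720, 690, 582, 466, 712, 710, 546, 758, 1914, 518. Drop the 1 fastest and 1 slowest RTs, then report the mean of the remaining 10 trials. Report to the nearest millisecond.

619 ms

Sorted: 445, 466, 486, 518, 546, 582, 690, 710, 712, 720, 758, 1914
Drop lowest 1 (445) and highest 1 (1914)
Remaining (n=10): Σ = 6188, mean = 6188/10 = 618.800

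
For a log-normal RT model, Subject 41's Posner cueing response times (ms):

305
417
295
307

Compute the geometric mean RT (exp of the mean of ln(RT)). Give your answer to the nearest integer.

ln(RT): 5.7203, 6.0331, 5.6870, 5.7268
Mean ln(RT) = 23.1672/4 = 5.79181
Geometric mean = exp(5.79181) = 327.60 ms

328 ms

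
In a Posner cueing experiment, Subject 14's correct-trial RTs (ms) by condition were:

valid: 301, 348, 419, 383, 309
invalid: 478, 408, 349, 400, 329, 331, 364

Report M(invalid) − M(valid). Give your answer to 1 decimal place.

M(valid) = 1760/5 = 352.000
M(invalid) = 2659/7 = 379.857
Difference = 379.857 − 352.000 = 27.857 ms

27.9 ms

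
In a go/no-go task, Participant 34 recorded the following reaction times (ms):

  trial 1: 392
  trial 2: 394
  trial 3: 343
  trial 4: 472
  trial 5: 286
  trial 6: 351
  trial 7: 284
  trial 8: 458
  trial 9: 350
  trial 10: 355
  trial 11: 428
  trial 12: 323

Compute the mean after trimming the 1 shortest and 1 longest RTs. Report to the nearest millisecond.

Sorted: 284, 286, 323, 343, 350, 351, 355, 392, 394, 428, 458, 472
Drop lowest 1 (284) and highest 1 (472)
Remaining (n=10): Σ = 3680, mean = 3680/10 = 368.000

368 ms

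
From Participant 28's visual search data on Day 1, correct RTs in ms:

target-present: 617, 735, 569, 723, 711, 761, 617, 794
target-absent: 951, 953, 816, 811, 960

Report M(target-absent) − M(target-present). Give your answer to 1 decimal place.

M(target-present) = 5527/8 = 690.875
M(target-absent) = 4491/5 = 898.200
Difference = 898.200 − 690.875 = 207.325 ms

207.3 ms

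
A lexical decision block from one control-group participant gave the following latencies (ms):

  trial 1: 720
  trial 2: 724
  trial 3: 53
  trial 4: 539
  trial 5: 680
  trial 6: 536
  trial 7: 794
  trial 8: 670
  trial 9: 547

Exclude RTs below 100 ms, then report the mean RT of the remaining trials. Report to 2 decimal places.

Excluded: 53
Retained (n=8): Σ = 5210
Mean = 5210/8 = 651.2500

651.25 ms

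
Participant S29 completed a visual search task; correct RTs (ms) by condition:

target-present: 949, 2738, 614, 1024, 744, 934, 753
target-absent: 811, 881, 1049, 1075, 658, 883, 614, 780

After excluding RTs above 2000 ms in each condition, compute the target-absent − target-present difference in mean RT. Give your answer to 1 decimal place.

target-present: exclude 2738
M(target-present) = 5018/6 = 836.333
M(target-absent) = 6751/8 = 843.875
Difference = 843.875 − 836.333 = 7.542 ms

7.5 ms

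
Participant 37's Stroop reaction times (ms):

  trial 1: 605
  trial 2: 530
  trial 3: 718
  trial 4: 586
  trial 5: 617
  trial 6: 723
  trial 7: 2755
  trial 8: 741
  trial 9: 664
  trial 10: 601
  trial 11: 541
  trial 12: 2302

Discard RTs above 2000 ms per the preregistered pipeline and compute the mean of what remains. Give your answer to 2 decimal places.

632.60 ms

Excluded: 2302, 2755
Retained (n=10): Σ = 6326
Mean = 6326/10 = 632.6000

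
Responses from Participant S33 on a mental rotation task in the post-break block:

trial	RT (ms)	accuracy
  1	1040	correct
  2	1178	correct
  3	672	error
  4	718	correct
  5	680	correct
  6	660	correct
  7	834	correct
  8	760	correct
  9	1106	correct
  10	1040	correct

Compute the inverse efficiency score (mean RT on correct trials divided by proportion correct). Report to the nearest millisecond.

990 ms

Correct trials (n=9): 1040, 1178, 718, 680, 660, 834, 760, 1106, 1040
Mean correct RT = 8016/9 = 890.6667 ms
Proportion correct = 9/10
IES = 890.6667 / (9/10) = 989.630 ms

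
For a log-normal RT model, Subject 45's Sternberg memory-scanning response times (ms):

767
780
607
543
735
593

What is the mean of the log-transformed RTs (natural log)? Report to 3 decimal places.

ln(RT): 6.6425, 6.6593, 6.4085, 6.2971, 6.5999, 6.3852
Σ ln(RT) = 38.9925
Mean = 38.9925/6 = 6.49875

6.499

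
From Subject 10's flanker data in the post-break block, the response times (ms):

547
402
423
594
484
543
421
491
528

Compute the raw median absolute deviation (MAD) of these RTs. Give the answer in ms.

56 ms

Sorted: 402, 421, 423, 484, 491, 528, 543, 547, 594 → median = 491
|x − 491|: 56, 89, 68, 103, 7, 52, 70, 0, 37
Sorted deviations: 0, 7, 37, 52, 56, 68, 70, 89, 103 → MAD = 56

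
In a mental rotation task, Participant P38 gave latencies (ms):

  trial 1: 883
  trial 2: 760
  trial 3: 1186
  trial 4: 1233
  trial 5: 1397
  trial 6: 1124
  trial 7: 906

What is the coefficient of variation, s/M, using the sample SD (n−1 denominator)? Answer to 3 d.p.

n = 7, Σ = 7489, M = 1069.8571
Σ(x−M)² = 307834.857; s = √(307834.857/6) = 226.5079
CV = 226.5079 / 1069.8571 = 0.21172

0.212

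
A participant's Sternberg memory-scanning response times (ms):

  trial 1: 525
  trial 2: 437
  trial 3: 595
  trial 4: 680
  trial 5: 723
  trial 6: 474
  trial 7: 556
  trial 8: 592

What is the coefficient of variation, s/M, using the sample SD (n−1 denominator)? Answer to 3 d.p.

n = 8, Σ = 4582, M = 572.7500
Σ(x−M)² = 65683.500; s = √(65683.500/7) = 96.8677
CV = 96.8677 / 572.7500 = 0.16913

0.169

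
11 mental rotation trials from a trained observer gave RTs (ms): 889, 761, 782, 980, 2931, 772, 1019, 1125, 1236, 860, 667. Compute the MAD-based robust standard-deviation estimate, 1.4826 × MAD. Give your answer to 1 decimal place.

Sorted: 667, 761, 772, 782, 860, 889, 980, 1019, 1125, 1236, 2931 → median = 889
|x − 889| sorted: 0, 29, 91, 107, 117, 128, 130, 222, 236, 347, 2042 → MAD = 128
Robust SD ≈ 1.4826 × 128 = 189.773

189.8 ms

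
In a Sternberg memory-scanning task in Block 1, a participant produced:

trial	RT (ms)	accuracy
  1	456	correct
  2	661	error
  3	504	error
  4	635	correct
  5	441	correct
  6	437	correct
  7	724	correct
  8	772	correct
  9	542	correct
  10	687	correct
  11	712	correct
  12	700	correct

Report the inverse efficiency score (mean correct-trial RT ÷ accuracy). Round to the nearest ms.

733 ms

Correct trials (n=10): 456, 635, 441, 437, 724, 772, 542, 687, 712, 700
Mean correct RT = 6106/10 = 610.6000 ms
Proportion correct = 10/12
IES = 610.6000 / (10/12) = 732.720 ms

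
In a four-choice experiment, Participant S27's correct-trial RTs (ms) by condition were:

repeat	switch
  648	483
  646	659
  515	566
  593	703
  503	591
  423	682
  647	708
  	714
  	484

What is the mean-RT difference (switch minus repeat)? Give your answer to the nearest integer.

M(repeat) = 3975/7 = 567.857
M(switch) = 5590/9 = 621.111
Difference = 621.111 − 567.857 = 53.254 ms

53 ms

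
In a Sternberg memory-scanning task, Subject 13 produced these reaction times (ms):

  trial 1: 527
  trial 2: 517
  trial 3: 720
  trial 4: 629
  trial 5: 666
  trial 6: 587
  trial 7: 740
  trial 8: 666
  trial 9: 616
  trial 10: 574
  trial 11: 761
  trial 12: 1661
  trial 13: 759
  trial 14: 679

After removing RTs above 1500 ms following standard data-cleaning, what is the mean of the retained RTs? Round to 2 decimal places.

649.31 ms

Excluded: 1661
Retained (n=13): Σ = 8441
Mean = 8441/13 = 649.3077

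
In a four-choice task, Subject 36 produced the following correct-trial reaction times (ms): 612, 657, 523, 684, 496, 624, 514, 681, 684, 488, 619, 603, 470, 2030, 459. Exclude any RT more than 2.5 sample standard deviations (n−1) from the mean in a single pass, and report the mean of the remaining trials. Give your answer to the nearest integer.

n = 15, ΣRT = 10144, M = 676.267
Σ(x−M)² = 2056128.93; s = √(2056128.93/14) = 383.231
Cutoffs: 676.267 ± 2.5·383.231 → [-281.8, 1634.3]
Outside: 2030 → excluded.
Retained (n=14): Σ = 8114, mean = 8114/14 = 579.571

580 ms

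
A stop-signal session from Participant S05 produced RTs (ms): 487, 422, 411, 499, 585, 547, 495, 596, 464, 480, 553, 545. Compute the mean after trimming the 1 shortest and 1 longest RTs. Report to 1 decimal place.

507.7 ms

Sorted: 411, 422, 464, 480, 487, 495, 499, 545, 547, 553, 585, 596
Drop lowest 1 (411) and highest 1 (596)
Remaining (n=10): Σ = 5077, mean = 5077/10 = 507.700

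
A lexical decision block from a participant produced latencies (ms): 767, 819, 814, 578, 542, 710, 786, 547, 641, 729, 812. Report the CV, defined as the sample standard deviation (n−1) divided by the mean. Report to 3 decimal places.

n = 11, Σ = 7745, M = 704.0909
Σ(x−M)² = 119080.909; s = √(119080.909/10) = 109.1242
CV = 109.1242 / 704.0909 = 0.15499

0.155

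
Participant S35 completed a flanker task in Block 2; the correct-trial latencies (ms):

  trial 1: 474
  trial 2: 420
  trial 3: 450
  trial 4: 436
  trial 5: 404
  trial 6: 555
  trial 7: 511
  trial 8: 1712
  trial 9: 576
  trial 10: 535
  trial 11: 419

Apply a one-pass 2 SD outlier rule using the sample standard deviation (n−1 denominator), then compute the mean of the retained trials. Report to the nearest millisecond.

478 ms

n = 11, ΣRT = 6492, M = 590.182
Σ(x−M)² = 1419079.64; s = √(1419079.64/10) = 376.707
Cutoffs: 590.182 ± 2·376.707 → [-163.2, 1343.6]
Outside: 1712 → excluded.
Retained (n=10): Σ = 4780, mean = 4780/10 = 478.000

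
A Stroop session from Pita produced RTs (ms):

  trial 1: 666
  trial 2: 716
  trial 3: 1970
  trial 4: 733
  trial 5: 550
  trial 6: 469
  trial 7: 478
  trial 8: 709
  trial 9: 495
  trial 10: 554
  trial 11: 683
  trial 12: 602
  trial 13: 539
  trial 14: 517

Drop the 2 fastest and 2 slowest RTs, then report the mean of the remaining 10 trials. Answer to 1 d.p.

Sorted: 469, 478, 495, 517, 539, 550, 554, 602, 666, 683, 709, 716, 733, 1970
Drop lowest 2 (469, 478) and highest 2 (733, 1970)
Remaining (n=10): Σ = 6031, mean = 6031/10 = 603.100

603.1 ms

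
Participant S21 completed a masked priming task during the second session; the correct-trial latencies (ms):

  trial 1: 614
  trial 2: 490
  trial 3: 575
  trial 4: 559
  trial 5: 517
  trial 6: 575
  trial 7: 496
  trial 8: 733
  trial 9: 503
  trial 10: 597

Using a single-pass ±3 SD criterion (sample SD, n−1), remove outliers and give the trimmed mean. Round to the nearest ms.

n = 10, ΣRT = 5659, M = 565.900
Σ(x−M)² = 48410.90; s = √(48410.90/9) = 73.342
Cutoffs: 565.900 ± 3·73.342 → [345.9, 785.9]
No RTs fall outside the cutoffs; all 10 retained. Mean = 5659/10 = 565.900

566 ms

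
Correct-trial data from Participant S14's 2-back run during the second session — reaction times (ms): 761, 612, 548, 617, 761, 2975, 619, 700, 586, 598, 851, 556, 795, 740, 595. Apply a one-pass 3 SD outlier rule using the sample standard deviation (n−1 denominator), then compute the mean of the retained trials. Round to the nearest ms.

n = 15, ΣRT = 12314, M = 820.933
Σ(x−M)² = 5096578.93; s = √(5096578.93/14) = 603.358
Cutoffs: 820.933 ± 3·603.358 → [-989.1, 2631.0]
Outside: 2975 → excluded.
Retained (n=14): Σ = 9339, mean = 9339/14 = 667.071

667 ms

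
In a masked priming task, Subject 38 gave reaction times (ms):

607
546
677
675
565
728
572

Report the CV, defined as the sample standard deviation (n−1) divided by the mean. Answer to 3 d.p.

0.111

n = 7, Σ = 4370, M = 624.2857
Σ(x−M)² = 28783.429; s = √(28783.429/6) = 69.2621
CV = 69.2621 / 624.2857 = 0.11095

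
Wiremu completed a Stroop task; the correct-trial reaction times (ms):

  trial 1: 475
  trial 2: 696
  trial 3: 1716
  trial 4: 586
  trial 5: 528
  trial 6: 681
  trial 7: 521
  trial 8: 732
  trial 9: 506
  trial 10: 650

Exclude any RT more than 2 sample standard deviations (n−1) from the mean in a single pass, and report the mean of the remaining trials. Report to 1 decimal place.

597.2 ms

n = 10, ΣRT = 7091, M = 709.100
Σ(x−M)² = 1198210.90; s = √(1198210.90/9) = 364.876
Cutoffs: 709.100 ± 2·364.876 → [-20.7, 1438.9]
Outside: 1716 → excluded.
Retained (n=9): Σ = 5375, mean = 5375/9 = 597.222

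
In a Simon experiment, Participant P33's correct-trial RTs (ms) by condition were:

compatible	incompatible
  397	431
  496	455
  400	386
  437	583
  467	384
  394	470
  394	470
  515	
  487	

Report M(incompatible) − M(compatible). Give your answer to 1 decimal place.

M(compatible) = 3987/9 = 443.000
M(incompatible) = 3179/7 = 454.143
Difference = 454.143 − 443.000 = 11.143 ms

11.1 ms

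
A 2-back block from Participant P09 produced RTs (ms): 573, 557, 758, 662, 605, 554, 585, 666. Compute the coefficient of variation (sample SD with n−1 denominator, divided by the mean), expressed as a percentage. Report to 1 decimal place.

n = 8, Σ = 4960, M = 620.0000
Σ(x−M)² = 34908.000; s = √(34908.000/7) = 70.6177
CV = 70.6177 / 620.0000 = 0.11390 = 11.390%

11.4%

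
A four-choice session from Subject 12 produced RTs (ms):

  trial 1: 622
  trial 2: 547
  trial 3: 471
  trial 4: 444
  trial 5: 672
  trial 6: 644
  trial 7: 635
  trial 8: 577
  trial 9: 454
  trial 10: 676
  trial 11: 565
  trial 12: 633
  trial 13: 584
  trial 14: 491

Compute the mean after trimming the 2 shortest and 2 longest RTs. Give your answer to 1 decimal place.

Sorted: 444, 454, 471, 491, 547, 565, 577, 584, 622, 633, 635, 644, 672, 676
Drop lowest 2 (444, 454) and highest 2 (672, 676)
Remaining (n=10): Σ = 5769, mean = 5769/10 = 576.900

576.9 ms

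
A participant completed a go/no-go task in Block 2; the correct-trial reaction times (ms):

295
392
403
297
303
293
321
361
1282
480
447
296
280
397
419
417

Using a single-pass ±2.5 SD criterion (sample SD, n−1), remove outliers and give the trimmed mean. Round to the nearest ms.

n = 16, ΣRT = 6683, M = 417.688
Σ(x−M)² = 857729.44; s = √(857729.44/15) = 239.128
Cutoffs: 417.688 ± 2.5·239.128 → [-180.1, 1015.5]
Outside: 1282 → excluded.
Retained (n=15): Σ = 5401, mean = 5401/15 = 360.067

360 ms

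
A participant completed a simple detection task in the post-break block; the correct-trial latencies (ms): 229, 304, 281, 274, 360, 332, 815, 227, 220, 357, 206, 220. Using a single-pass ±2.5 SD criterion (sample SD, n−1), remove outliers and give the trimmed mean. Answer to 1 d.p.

n = 12, ΣRT = 3825, M = 318.750
Σ(x−M)² = 301938.25; s = √(301938.25/11) = 165.677
Cutoffs: 318.750 ± 2.5·165.677 → [-95.4, 732.9]
Outside: 815 → excluded.
Retained (n=11): Σ = 3010, mean = 3010/11 = 273.636

273.6 ms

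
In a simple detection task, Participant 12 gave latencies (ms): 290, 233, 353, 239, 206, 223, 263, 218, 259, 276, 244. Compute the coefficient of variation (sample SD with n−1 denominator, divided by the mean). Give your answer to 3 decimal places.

n = 11, Σ = 2804, M = 254.9091
Σ(x−M)² = 17004.909; s = √(17004.909/10) = 41.2370
CV = 41.2370 / 254.9091 = 0.16177

0.162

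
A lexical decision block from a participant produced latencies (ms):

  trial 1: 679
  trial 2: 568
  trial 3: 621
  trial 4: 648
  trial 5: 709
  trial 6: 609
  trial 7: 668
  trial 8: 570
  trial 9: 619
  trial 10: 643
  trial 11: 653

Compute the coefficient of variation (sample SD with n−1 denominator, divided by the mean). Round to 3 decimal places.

0.068

n = 11, Σ = 6987, M = 635.1818
Σ(x−M)² = 18899.636; s = √(18899.636/10) = 43.4737
CV = 43.4737 / 635.1818 = 0.06844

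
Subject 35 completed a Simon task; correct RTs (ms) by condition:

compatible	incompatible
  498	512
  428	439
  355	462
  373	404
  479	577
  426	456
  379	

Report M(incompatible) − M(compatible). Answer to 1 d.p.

M(compatible) = 2938/7 = 419.714
M(incompatible) = 2850/6 = 475.000
Difference = 475.000 − 419.714 = 55.286 ms

55.3 ms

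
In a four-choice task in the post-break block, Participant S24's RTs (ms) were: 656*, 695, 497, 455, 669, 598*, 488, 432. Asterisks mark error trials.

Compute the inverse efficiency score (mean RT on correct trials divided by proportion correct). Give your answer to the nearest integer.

719 ms

Correct trials (n=6): 695, 497, 455, 669, 488, 432
Mean correct RT = 3236/6 = 539.3333 ms
Proportion correct = 6/8
IES = 539.3333 / (6/8) = 719.111 ms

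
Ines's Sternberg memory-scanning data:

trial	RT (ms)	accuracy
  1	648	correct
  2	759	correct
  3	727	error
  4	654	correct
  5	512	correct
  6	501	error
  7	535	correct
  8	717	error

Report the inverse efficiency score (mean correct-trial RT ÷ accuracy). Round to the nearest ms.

Correct trials (n=5): 648, 759, 654, 512, 535
Mean correct RT = 3108/5 = 621.6000 ms
Proportion correct = 5/8
IES = 621.6000 / (5/8) = 994.560 ms

995 ms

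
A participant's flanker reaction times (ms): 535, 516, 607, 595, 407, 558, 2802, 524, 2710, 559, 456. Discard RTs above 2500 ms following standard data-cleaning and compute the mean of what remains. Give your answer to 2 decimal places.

Excluded: 2710, 2802
Retained (n=9): Σ = 4757
Mean = 4757/9 = 528.5556

528.56 ms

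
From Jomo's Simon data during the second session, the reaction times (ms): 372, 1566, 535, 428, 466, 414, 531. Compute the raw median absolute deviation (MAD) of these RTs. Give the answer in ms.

Sorted: 372, 414, 428, 466, 531, 535, 1566 → median = 466
|x − 466|: 94, 1100, 69, 38, 0, 52, 65
Sorted deviations: 0, 38, 52, 65, 69, 94, 1100 → MAD = 65

65 ms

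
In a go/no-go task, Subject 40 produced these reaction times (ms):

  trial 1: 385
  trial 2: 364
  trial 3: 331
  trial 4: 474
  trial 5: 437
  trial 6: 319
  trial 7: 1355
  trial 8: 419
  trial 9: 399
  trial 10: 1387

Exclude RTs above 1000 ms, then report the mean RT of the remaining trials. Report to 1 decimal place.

391.0 ms

Excluded: 1355, 1387
Retained (n=8): Σ = 3128
Mean = 3128/8 = 391.0000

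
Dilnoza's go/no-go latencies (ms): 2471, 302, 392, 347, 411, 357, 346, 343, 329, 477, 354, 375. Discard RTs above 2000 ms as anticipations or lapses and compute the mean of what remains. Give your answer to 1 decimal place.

366.6 ms

Excluded: 2471
Retained (n=11): Σ = 4033
Mean = 4033/11 = 366.6364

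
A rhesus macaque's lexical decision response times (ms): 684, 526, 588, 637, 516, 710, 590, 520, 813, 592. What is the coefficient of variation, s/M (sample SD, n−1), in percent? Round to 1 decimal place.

15.5%

n = 10, Σ = 6176, M = 617.6000
Σ(x−M)² = 82036.400; s = √(82036.400/9) = 95.4733
CV = 95.4733 / 617.6000 = 0.15459 = 15.459%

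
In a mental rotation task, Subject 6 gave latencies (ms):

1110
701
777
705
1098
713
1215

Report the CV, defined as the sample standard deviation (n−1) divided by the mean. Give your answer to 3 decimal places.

n = 7, Σ = 6319, M = 902.7143
Σ(x−M)² = 310201.429; s = √(310201.429/6) = 227.3769
CV = 227.3769 / 902.7143 = 0.25188

0.252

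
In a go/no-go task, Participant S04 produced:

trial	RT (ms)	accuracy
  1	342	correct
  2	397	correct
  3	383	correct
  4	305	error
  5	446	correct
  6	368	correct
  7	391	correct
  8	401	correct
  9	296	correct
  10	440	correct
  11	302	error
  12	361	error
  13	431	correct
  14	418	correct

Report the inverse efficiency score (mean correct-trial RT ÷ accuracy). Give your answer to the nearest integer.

Correct trials (n=11): 342, 397, 383, 446, 368, 391, 401, 296, 440, 431, 418
Mean correct RT = 4313/11 = 392.0909 ms
Proportion correct = 11/14
IES = 392.0909 / (11/14) = 499.025 ms

499 ms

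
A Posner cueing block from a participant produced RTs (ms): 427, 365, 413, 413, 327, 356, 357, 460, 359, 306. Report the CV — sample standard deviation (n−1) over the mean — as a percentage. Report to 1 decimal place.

n = 10, Σ = 3783, M = 378.3000
Σ(x−M)² = 20814.100; s = √(20814.100/9) = 48.0903
CV = 48.0903 / 378.3000 = 0.12712 = 12.712%

12.7%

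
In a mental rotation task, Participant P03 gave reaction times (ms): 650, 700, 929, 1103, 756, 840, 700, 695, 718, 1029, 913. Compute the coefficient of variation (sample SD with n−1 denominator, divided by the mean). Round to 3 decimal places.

n = 11, Σ = 9033, M = 821.1818
Σ(x−M)² = 232509.636; s = √(232509.636/10) = 152.4827
CV = 152.4827 / 821.1818 = 0.18569

0.186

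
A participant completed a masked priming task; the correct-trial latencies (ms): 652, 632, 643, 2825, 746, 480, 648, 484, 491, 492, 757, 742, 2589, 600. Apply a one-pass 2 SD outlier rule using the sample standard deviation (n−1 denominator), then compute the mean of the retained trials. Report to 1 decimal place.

613.9 ms

n = 14, ΣRT = 12781, M = 912.929
Σ(x−M)² = 7661216.93; s = √(7661216.93/13) = 767.675
Cutoffs: 912.929 ± 2·767.675 → [-622.4, 2448.3]
Outside: 2589, 2825 → excluded.
Retained (n=12): Σ = 7367, mean = 7367/12 = 613.917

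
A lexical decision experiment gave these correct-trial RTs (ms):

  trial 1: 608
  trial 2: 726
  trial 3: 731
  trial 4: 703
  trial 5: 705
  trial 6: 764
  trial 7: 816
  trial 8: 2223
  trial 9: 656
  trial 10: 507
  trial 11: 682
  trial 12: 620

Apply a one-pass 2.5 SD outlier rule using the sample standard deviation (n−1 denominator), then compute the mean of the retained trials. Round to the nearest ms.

683 ms

n = 12, ΣRT = 9741, M = 811.750
Σ(x−M)² = 2243268.25; s = √(2243268.25/11) = 451.590
Cutoffs: 811.750 ± 2.5·451.590 → [-317.2, 1940.7]
Outside: 2223 → excluded.
Retained (n=11): Σ = 7518, mean = 7518/11 = 683.455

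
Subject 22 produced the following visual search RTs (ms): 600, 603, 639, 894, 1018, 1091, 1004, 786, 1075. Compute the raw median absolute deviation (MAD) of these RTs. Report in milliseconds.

181 ms

Sorted: 600, 603, 639, 786, 894, 1004, 1018, 1075, 1091 → median = 894
|x − 894|: 294, 291, 255, 0, 124, 197, 110, 108, 181
Sorted deviations: 0, 108, 110, 124, 181, 197, 255, 291, 294 → MAD = 181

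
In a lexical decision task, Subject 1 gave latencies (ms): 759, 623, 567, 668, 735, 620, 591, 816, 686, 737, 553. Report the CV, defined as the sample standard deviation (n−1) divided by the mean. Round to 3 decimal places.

0.128

n = 11, Σ = 7355, M = 668.6364
Σ(x−M)² = 73438.545; s = √(73438.545/10) = 85.6963
CV = 85.6963 / 668.6364 = 0.12817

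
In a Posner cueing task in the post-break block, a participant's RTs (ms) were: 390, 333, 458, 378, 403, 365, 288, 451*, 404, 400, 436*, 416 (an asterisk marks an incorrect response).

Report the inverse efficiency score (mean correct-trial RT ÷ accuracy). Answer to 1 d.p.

Correct trials (n=10): 390, 333, 458, 378, 403, 365, 288, 404, 400, 416
Mean correct RT = 3835/10 = 383.5000 ms
Proportion correct = 10/12
IES = 383.5000 / (10/12) = 460.200 ms

460.2 ms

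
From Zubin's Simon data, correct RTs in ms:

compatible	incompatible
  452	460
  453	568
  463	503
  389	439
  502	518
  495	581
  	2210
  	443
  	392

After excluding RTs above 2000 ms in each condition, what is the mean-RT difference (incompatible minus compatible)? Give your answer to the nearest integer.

incompatible: exclude 2210
M(compatible) = 2754/6 = 459.000
M(incompatible) = 3904/8 = 488.000
Difference = 488.000 − 459.000 = 29.000 ms

29 ms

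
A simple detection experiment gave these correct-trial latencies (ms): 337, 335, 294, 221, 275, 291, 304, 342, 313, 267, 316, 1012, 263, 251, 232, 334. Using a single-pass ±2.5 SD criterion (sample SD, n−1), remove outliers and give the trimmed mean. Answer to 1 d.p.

n = 16, ΣRT = 5387, M = 336.688
Σ(x−M)² = 507829.44; s = √(507829.44/15) = 183.998
Cutoffs: 336.688 ± 2.5·183.998 → [-123.3, 796.7]
Outside: 1012 → excluded.
Retained (n=15): Σ = 4375, mean = 4375/15 = 291.667

291.7 ms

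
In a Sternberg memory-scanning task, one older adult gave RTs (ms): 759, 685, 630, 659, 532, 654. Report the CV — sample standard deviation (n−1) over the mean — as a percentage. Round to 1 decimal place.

n = 6, Σ = 3919, M = 653.1667
Σ(x−M)² = 27466.833; s = √(27466.833/5) = 74.1172
CV = 74.1172 / 653.1667 = 0.11347 = 11.347%

11.3%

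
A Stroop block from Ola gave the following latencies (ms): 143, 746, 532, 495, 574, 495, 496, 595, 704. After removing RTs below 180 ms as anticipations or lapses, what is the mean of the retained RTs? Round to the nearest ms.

580 ms

Excluded: 143
Retained (n=8): Σ = 4637
Mean = 4637/8 = 579.6250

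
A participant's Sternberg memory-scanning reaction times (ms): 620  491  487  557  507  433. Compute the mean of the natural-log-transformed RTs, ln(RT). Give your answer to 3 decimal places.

ln(RT): 6.4297, 6.1964, 6.1883, 6.3226, 6.2285, 6.0707
Σ ln(RT) = 37.4362
Mean = 37.4362/6 = 6.23937

6.239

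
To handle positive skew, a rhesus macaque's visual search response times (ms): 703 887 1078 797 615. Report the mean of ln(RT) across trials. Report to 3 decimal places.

6.686

ln(RT): 6.5554, 6.7878, 6.9829, 6.6809, 6.4216
Σ ln(RT) = 33.4285
Mean = 33.4285/5 = 6.68571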